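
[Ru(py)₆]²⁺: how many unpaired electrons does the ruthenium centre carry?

0 unpaired electrons

Ligand charges: pyridine is neutral. With an overall charge of +2 the ruthenium centre must be in the +2 oxidation state.
Ruthenium is a group-8 element; Ru(II) is therefore d⁶.
The spin state decides the count: a 4d ion has a large Δₒ and is invariably low-spin.
An octahedral low-spin d⁶ ion is t₂g⁶e_g⁰, giving 0 unpaired electrons.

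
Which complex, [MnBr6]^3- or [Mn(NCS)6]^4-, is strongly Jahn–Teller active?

[MnBr6]^3-: Ligand charges: each bromide is −1. With an overall charge of −3 the manganese centre must be in the +3 oxidation state. Manganese is a group-7 element; Mn(III) is therefore d⁴. Bromide is a weak-field ligand for a first-row metal, so the complex is high-spin. The t₂g³e_g¹ (high-spin) configuration has an unevenly filled e_g set; the Jahn–Teller theorem predicts a tetragonal distortion (typically axial elongation) to lift the degeneracy.
[Mn(NCS)6]^4-: Each isothiocyanate is −1; balancing the −4 overall charge requires Mn(II). Mn sits in group 7, so the d-electron count is 7 − 2 = 5. Isothiocyanate is a weak-field ligand for a first-row metal, so the complex is high-spin. The d⁵ configuration leaves the e_g set evenly filled (or empty) — no strong Jahn–Teller driving force.

[MnBr6]^3-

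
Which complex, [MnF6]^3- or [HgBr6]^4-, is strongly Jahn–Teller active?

[MnF6]^3-: Each fluoride is −1; balancing the −3 overall charge requires Mn(III). Manganese is a group-7 element; Mn(III) is therefore d⁴. Fluoride is a weak-field ligand for a first-row metal, so the complex is high-spin. The t₂g³e_g¹ (high-spin) configuration has an unevenly filled e_g set; the Jahn–Teller theorem predicts a tetragonal distortion (typically axial elongation) to lift the degeneracy.
[HgBr6]^4-: Ligand charges: each bromide is −1. With an overall charge of −4 the mercury centre must be in the +2 oxidation state. Group 12 minus oxidation state 2 gives a d¹⁰ configuration. The d¹⁰ configuration leaves the e_g set evenly filled (or empty) — no strong Jahn–Teller driving force.

[MnF6]^3-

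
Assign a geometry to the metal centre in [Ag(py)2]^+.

Summing ligand charges against the +1 overall charge gives an oxidation state of +1 for silver.
Ag sits in group 11, so the d-electron count is 11 − 1 = 10.
Coordination number: 2.
A d¹⁰ ion with only two ligands adopts a linear arrangement (sp hybridisation; no CFSE preference).

linear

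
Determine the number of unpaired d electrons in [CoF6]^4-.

3 unpaired electrons

Ligand charges: each fluoride is −1. With an overall charge of −4 the cobalt centre must be in the +2 oxidation state.
Co sits in group 9, so the d-electron count is 9 − 2 = 7.
The spin state decides the count: Fluoride is a weak-field ligand for a first-row metal, so the complex is high-spin.
An octahedral high-spin d⁷ ion is t₂g⁵e_g², giving 3 unpaired electrons.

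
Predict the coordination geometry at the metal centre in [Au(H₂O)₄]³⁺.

square planar

Water is neutral; balancing the +3 overall charge requires Au(III).
Group 11 minus oxidation state 3 gives a d⁸ configuration.
With 4 monodentate ligands the coordination number is 4.
A 5d d⁸ ion has a large crystal-field splitting; square planar leaves the high-energy d_{x²−y²} orbital empty and maximises CFSE.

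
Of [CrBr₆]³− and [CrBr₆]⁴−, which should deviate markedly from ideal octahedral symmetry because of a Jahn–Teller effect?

[CrBr₆]⁴−

[CrBr₆]³−: Each bromide is −1; balancing the −3 overall charge requires Cr(III). Chromium is a group-6 element; Cr(III) is therefore d³. The d³ configuration leaves the e_g set evenly filled (or empty) — no strong Jahn–Teller driving force.
[CrBr₆]⁴−: Each bromide is −1; balancing the −4 overall charge requires Cr(II). Group 6 minus oxidation state 2 gives a d⁴ configuration. Bromide is a weak-field ligand for a first-row metal, so the complex is high-spin. The t₂g³e_g¹ (high-spin) configuration has an unevenly filled e_g set; the Jahn–Teller theorem predicts a tetragonal distortion (typically axial elongation) to lift the degeneracy.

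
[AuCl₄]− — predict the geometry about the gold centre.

square planar

Each chloride is −1; balancing the −1 overall charge requires Au(III).
Group 11 minus oxidation state 3 gives a d⁸ configuration.
With 4 monodentate ligands the coordination number is 4.
A 5d d⁸ ion has a large crystal-field splitting; square planar leaves the high-energy d_{x²−y²} orbital empty and maximises CFSE.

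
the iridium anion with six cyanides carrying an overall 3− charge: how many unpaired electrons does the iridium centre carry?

0 unpaired electrons

Ligand charges: each cyanide is −1. With an overall charge of −3 the iridium centre must be in the +3 oxidation state.
Ir sits in group 9, so the d-electron count is 9 − 3 = 6.
The spin state decides the count: a 5d ion has a large Δₒ and is invariably low-spin.
An octahedral low-spin d⁶ ion is t₂g⁶e_g⁰, giving 0 unpaired electrons.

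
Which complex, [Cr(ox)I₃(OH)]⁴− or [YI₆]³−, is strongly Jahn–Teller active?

[Cr(ox)I₃(OH)]⁴−: Ligand charges: each oxalate is −2; each iodide is −1; each hydroxide is −1. With an overall charge of −4 the chromium centre must be in the +2 oxidation state. Cr sits in group 6, so the d-electron count is 6 − 2 = 4. Hydroxide, iodide, and oxalate are weak-field ligands for a first-row metal, so the complex is high-spin. The t₂g³e_g¹ (high-spin) configuration has an unevenly filled e_g set; the Jahn–Teller theorem predicts a tetragonal distortion (typically axial elongation) to lift the degeneracy.
[YI₆]³−: Each iodide is −1; balancing the −3 overall charge requires Y(III). Group 3 minus oxidation state 3 gives a d⁰ configuration. The d⁰ configuration leaves the e_g set evenly filled (or empty) — no strong Jahn–Teller driving force.

[Cr(ox)I₃(OH)]⁴−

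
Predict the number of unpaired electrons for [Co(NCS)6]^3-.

Each isothiocyanate is −1; balancing the −3 overall charge requires Co(III).
Cobalt is a group-9 element; Co(III) is therefore d⁶.
The spin state decides the count: Co(III) has an exceptionally large octahedral splitting and is low-spin with essentially every ligand except fluoride.
An octahedral low-spin d⁶ ion is t₂g⁶e_g⁰, giving 0 unpaired electrons.

0 unpaired electrons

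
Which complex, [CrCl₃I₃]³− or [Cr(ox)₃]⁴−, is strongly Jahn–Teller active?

[CrCl₃I₃]³−: Ligand charges: each chloride is −1; each iodide is −1. With an overall charge of −3 the chromium centre must be in the +3 oxidation state. Cr sits in group 6, so the d-electron count is 6 − 3 = 3. The d³ configuration leaves the e_g set evenly filled (or empty) — no strong Jahn–Teller driving force.
[Cr(ox)₃]⁴−: Each oxalate is −2; balancing the −4 overall charge requires Cr(II). Cr sits in group 6, so the d-electron count is 6 − 2 = 4. Oxalate is a weak-field ligand for a first-row metal, so the complex is high-spin. The t₂g³e_g¹ (high-spin) configuration has an unevenly filled e_g set; the Jahn–Teller theorem predicts a tetragonal distortion (typically axial elongation) to lift the degeneracy.

[Cr(ox)₃]⁴−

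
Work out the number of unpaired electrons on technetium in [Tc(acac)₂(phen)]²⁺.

Summing ligand charges against the +2 overall charge gives an oxidation state of +4 for technetium.
Group 7 minus oxidation state 4 gives a d³ configuration.
Counting donor atoms: 2×acetylacetonate (bidentate) → 4 donors; 1×1,10-phenanthroline (bidentate) → 2 donors. Coordination number = 6.
In an octahedral field the d³ configuration is t₂g³e_g⁰ (only one arrangement possible), giving 3 unpaired electrons.

3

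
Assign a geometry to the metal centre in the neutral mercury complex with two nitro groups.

linear

Summing ligand charges against the 0 overall charge gives an oxidation state of +2 for mercury.
Mercury is a group-12 element; Hg(II) is therefore d¹⁰.
With 2 monodentate ligands the coordination number is 2.
A d¹⁰ ion with only two ligands adopts a linear arrangement (sp hybridisation; no CFSE preference).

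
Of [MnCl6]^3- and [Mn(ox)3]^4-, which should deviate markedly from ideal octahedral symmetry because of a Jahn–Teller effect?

[MnCl6]^3-

[MnCl6]^3-: Each chloride is −1; balancing the −3 overall charge requires Mn(III). Manganese is a group-7 element; Mn(III) is therefore d⁴. Chloride is a weak-field ligand for a first-row metal, so the complex is high-spin. The t₂g³e_g¹ (high-spin) configuration has an unevenly filled e_g set; the Jahn–Teller theorem predicts a tetragonal distortion (typically axial elongation) to lift the degeneracy.
[Mn(ox)3]^4-: Summing ligand charges against the −4 overall charge gives an oxidation state of +2 for manganese. Group 7 minus oxidation state 2 gives a d⁵ configuration. Oxalate is a weak-field ligand for a first-row metal, so the complex is high-spin. The d⁵ configuration leaves the e_g set evenly filled (or empty) — no strong Jahn–Teller driving force.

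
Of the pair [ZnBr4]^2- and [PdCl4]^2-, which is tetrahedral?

[ZnBr4]^2-

For [ZnBr4]^2-: Each bromide is −1; balancing the −2 overall charge requires Zn(II). Zn sits in group 12, so the d-electron count is 12 − 2 = 10. A d¹⁰ ion has no crystal-field stabilisation preference between square planar and tetrahedral, so four ligands adopt the sterically favoured tetrahedral geometry. → tetrahedral.
For [PdCl4]^2-: Summing ligand charges against the −2 overall charge gives an oxidation state of +2 for palladium. Palladium is a group-10 element; Pd(II) is therefore d⁸. A 4d d⁸ ion has a large crystal-field splitting; square planar leaves the high-energy d_{x²−y²} orbital empty and maximises CFSE. → square planar.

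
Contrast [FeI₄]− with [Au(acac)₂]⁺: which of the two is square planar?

For [FeI₄]−: Ligand charges: each iodide is −1. With an overall charge of −1 the iron centre must be in the +3 oxidation state. Group 8 minus oxidation state 3 gives a d⁵ configuration. A high-spin d⁵ ion has zero CFSE in either geometry, so four ligands adopt the sterically favoured tetrahedral geometry. → tetrahedral.
For [Au(acac)₂]⁺: Summing ligand charges against the +1 overall charge gives an oxidation state of +3 for gold. Gold is a group-11 element; Au(III) is therefore d⁸. A 5d d⁸ ion has a large crystal-field splitting; square planar leaves the high-energy d_{x²−y²} orbital empty and maximises CFSE. → square planar.

[Au(acac)₂]⁺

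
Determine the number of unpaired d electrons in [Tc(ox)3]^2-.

Summing ligand charges against the −2 overall charge gives an oxidation state of +4 for technetium.
Group 7 minus oxidation state 4 gives a d³ configuration.
Counting donor atoms: 3×oxalate (bidentate) → 6 donors. Coordination number = 6.
In an octahedral field the d³ configuration is t₂g³e_g⁰ (only one arrangement possible), giving 3 unpaired electrons.

3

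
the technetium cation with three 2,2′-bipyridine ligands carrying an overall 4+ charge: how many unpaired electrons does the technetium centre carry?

Summing ligand charges against the +4 overall charge gives an oxidation state of +4 for technetium.
Tc sits in group 7, so the d-electron count is 7 − 4 = 3.
Counting donor atoms: 3×2,2′-bipyridine (bidentate) → 6 donors. Coordination number = 6.
In an octahedral field the d³ configuration is t₂g³e_g⁰ (only one arrangement possible), giving 3 unpaired electrons.

3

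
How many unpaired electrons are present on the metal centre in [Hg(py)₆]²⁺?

0 unpaired electrons

Ligand charges: pyridine is neutral. With an overall charge of +2 the mercury centre must be in the +2 oxidation state.
Mercury is a group-12 element; Hg(II) is therefore d¹⁰.
In an octahedral field the d¹⁰ configuration is t₂g⁶e_g⁴, giving 0 unpaired electrons.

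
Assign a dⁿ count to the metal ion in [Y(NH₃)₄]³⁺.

Ammonia is neutral; balancing the +3 overall charge requires Y(III).
Y sits in group 3, so the d-electron count is 3 − 3 = 0.

d⁰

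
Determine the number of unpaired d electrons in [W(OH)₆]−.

Summing ligand charges against the −1 overall charge gives an oxidation state of +5 for tungsten.
W sits in group 6, so the d-electron count is 6 − 5 = 1.
In an octahedral field the d¹ configuration is t₂g¹e_g⁰ (only one arrangement possible), giving 1 unpaired electron.

1 unpaired electron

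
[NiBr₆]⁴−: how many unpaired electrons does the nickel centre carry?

2

Ligand charges: each bromide is −1. With an overall charge of −4 the nickel centre must be in the +2 oxidation state.
Nickel is a group-10 element; Ni(II) is therefore d⁸.
In an octahedral field the d⁸ configuration is t₂g⁶e_g² (only one arrangement possible), giving 2 unpaired electrons.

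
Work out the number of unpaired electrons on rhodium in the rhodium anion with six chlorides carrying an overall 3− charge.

0 unpaired electrons

Each chloride is −1; balancing the −3 overall charge requires Rh(III).
Group 9 minus oxidation state 3 gives a d⁶ configuration.
The spin state decides the count: a 4d ion has a large Δₒ and is invariably low-spin.
An octahedral low-spin d⁶ ion is t₂g⁶e_g⁰, giving 0 unpaired electrons.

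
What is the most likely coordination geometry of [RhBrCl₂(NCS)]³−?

Ligand charges: each bromide is −1; each chloride is −1; each isothiocyanate is −1. With an overall charge of −3 the rhodium centre must be in the +1 oxidation state.
Rh sits in group 9, so the d-electron count is 9 − 1 = 8.
Coordination number: 4.
A 4d d⁸ ion has a large crystal-field splitting; square planar leaves the high-energy d_{x²−y²} orbital empty and maximises CFSE.

square planar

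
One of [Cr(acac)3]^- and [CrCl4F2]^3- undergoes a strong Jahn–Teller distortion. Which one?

[Cr(acac)3]^-

[Cr(acac)3]^-: Each acetylacetonate is −1; balancing the −1 overall charge requires Cr(II). Chromium is a group-6 element; Cr(II) is therefore d⁴. Acetylacetonate is a weak-field ligand for a first-row metal, so the complex is high-spin. The t₂g³e_g¹ (high-spin) configuration has an unevenly filled e_g set; the Jahn–Teller theorem predicts a tetragonal distortion (typically axial elongation) to lift the degeneracy.
[CrCl4F2]^3-: Summing ligand charges against the −3 overall charge gives an oxidation state of +3 for chromium. Chromium is a group-6 element; Cr(III) is therefore d³. The d³ configuration leaves the e_g set evenly filled (or empty) — no strong Jahn–Teller driving force.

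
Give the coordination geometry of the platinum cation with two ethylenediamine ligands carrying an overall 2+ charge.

square planar

Summing ligand charges against the +2 overall charge gives an oxidation state of +2 for platinum.
Pt sits in group 10, so the d-electron count is 10 − 2 = 8.
Counting donor atoms: 2×ethylenediamine (bidentate) → 4 donors. Coordination number = 4.
A 5d d⁸ ion has a large crystal-field splitting; square planar leaves the high-energy d_{x²−y²} orbital empty and maximises CFSE.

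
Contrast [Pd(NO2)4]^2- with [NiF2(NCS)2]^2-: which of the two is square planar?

[Pd(NO2)4]^2-

For [Pd(NO2)4]^2-: Ligand charges: each nitro (N-bound nitrite) is −1. With an overall charge of −2 the palladium centre must be in the +2 oxidation state. Group 10 minus oxidation state 2 gives a d⁸ configuration. A 4d d⁸ ion has a large crystal-field splitting; square planar leaves the high-energy d_{x²−y²} orbital empty and maximises CFSE. → square planar.
For [NiF2(NCS)2]^2-: Ligand charges: each fluoride is −1; each isothiocyanate is −1. With an overall charge of −2 the nickel centre must be in the +2 oxidation state. Ni sits in group 10, so the d-electron count is 10 − 2 = 8. Fluoride and isothiocyanate are weak-field ligands. With weak-field ligands the CFSE gain from square planar is small, so a 3d d⁸ ion takes the sterically preferred tetrahedral geometry. → tetrahedral.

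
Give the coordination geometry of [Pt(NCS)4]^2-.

square planar

Summing ligand charges against the −2 overall charge gives an oxidation state of +2 for platinum.
Platinum is a group-10 element; Pt(II) is therefore d⁸.
Coordination number: 4.
A 5d d⁸ ion has a large crystal-field splitting; square planar leaves the high-energy d_{x²−y²} orbital empty and maximises CFSE.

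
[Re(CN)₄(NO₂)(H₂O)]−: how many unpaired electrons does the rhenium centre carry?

Summing ligand charges against the −1 overall charge gives an oxidation state of +4 for rhenium.
Rhenium is a group-7 element; Re(IV) is therefore d³.
In an octahedral field the d³ configuration is t₂g³e_g⁰ (only one arrangement possible), giving 3 unpaired electrons.

3 unpaired electrons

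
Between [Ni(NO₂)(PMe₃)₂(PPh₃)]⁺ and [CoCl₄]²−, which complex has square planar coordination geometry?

[Ni(NO₂)(PMe₃)₂(PPh₃)]⁺

For [Ni(NO₂)(PMe₃)₂(PPh₃)]⁺: Ligand charges: each nitro (N-bound nitrite) is −1; trimethylphosphine is neutral; triphenylphosphine is neutral. With an overall charge of +1 the nickel centre must be in the +2 oxidation state. Ni sits in group 10, so the d-electron count is 10 − 2 = 8. Nitro (N-bound nitrite), trimethylphosphine, and triphenylphosphine are strong-field ligands (high in the spectrochemical series). A 3d d⁸ ion with strong-field ligands gains enough CFSE to favour square planar over tetrahedral. → square planar.
For [CoCl₄]²−: Summing ligand charges against the −2 overall charge gives an oxidation state of +2 for cobalt. Co sits in group 9, so the d-electron count is 9 − 2 = 7. For a high-spin 3d d⁷ ion with weak-field ligands the small Δₜ gives little square-planar CFSE advantage, so four ligands adopt the sterically favoured tetrahedral geometry. → tetrahedral.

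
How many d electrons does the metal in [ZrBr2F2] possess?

Each bromide is −1; each fluoride is −1; balancing the 0 overall charge requires Zr(IV).
Group 4 minus oxidation state 4 gives a d⁰ configuration.

d0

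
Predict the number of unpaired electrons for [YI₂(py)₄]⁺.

Summing ligand charges against the +1 overall charge gives an oxidation state of +3 for yttrium.
Y sits in group 3, so the d-electron count is 3 − 3 = 0.
In an octahedral field the d⁰ configuration is t₂g⁰e_g⁰, giving 0 unpaired electrons.

0 unpaired electrons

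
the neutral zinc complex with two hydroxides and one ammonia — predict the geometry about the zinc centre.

Ligand charges: each hydroxide is −1; ammonia is neutral. With an overall charge of 0 the zinc centre must be in the +2 oxidation state.
Group 12 minus oxidation state 2 gives a d¹⁰ configuration.
Coordination number: 3.
Three ligands around a d¹⁰ centre minimise repulsion in a trigonal-planar arrangement.

trigonal planar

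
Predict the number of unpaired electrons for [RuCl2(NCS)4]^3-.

Each chloride is −1; each isothiocyanate is −1; balancing the −3 overall charge requires Ru(III).
Ruthenium is a group-8 element; Ru(III) is therefore d⁵.
The spin state decides the count: a 4d ion has a large Δₒ and is invariably low-spin.
An octahedral low-spin d⁵ ion is t₂g⁵e_g⁰, giving 1 unpaired electron.

1 unpaired electron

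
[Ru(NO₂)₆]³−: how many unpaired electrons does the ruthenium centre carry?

Ligand charges: each nitro (N-bound nitrite) is −1. With an overall charge of −3 the ruthenium centre must be in the +3 oxidation state.
Group 8 minus oxidation state 3 gives a d⁵ configuration.
The spin state decides the count: a 4d ion has a large Δₒ and is invariably low-spin.
An octahedral low-spin d⁵ ion is t₂g⁵e_g⁰, giving 1 unpaired electron.

1 unpaired electron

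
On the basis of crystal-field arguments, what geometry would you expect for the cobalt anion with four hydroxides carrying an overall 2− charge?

Ligand charges: each hydroxide is −1. With an overall charge of −2 the cobalt centre must be in the +2 oxidation state.
Cobalt is a group-9 element; Co(II) is therefore d⁷.
Coordination number: 4.
Hydroxide is a weak-field ligand.
For a high-spin 3d d⁷ ion with weak-field ligands the small Δₜ gives little square-planar CFSE advantage, so four ligands adopt the sterically favoured tetrahedral geometry.

tetrahedral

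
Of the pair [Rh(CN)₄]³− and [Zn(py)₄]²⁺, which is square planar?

[Rh(CN)₄]³−

For [Rh(CN)₄]³−: Summing ligand charges against the −3 overall charge gives an oxidation state of +1 for rhodium. Rhodium is a group-9 element; Rh(I) is therefore d⁸. A 4d d⁸ ion has a large crystal-field splitting; square planar leaves the high-energy d_{x²−y²} orbital empty and maximises CFSE. → square planar.
For [Zn(py)₄]²⁺: Summing ligand charges against the +2 overall charge gives an oxidation state of +2 for zinc. Group 12 minus oxidation state 2 gives a d¹⁰ configuration. A d¹⁰ ion has no crystal-field stabilisation preference between square planar and tetrahedral, so four ligands adopt the sterically favoured tetrahedral geometry. → tetrahedral.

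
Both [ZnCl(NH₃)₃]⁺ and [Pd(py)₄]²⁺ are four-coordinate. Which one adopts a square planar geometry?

For [ZnCl(NH₃)₃]⁺: Summing ligand charges against the +1 overall charge gives an oxidation state of +2 for zinc. Zn sits in group 12, so the d-electron count is 12 − 2 = 10. A d¹⁰ ion has no crystal-field stabilisation preference between square planar and tetrahedral, so four ligands adopt the sterically favoured tetrahedral geometry. → tetrahedral.
For [Pd(py)₄]²⁺: Pyridine is neutral; balancing the +2 overall charge requires Pd(II). Pd sits in group 10, so the d-electron count is 10 − 2 = 8. A 4d d⁸ ion has a large crystal-field splitting; square planar leaves the high-energy d_{x²−y²} orbital empty and maximises CFSE. → square planar.

[Pd(py)₄]²⁺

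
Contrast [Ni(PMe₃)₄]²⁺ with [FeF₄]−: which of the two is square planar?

[Ni(PMe₃)₄]²⁺

For [Ni(PMe₃)₄]²⁺: Summing ligand charges against the +2 overall charge gives an oxidation state of +2 for nickel. Group 10 minus oxidation state 2 gives a d⁸ configuration. Trimethylphosphine is a strong-field ligand (high in the spectrochemical series). A 3d d⁸ ion with strong-field ligands gains enough CFSE to favour square planar over tetrahedral. → square planar.
For [FeF₄]−: Ligand charges: each fluoride is −1. With an overall charge of −1 the iron centre must be in the +3 oxidation state. Iron is a group-8 element; Fe(III) is therefore d⁵. A high-spin d⁵ ion has zero CFSE in either geometry, so four ligands adopt the sterically favoured tetrahedral geometry. → tetrahedral.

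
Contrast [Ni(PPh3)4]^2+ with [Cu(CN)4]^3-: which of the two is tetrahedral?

For [Ni(PPh3)4]^2+: Summing ligand charges against the +2 overall charge gives an oxidation state of +2 for nickel. Group 10 minus oxidation state 2 gives a d⁸ configuration. Triphenylphosphine is a strong-field ligand (high in the spectrochemical series). A 3d d⁸ ion with strong-field ligands gains enough CFSE to favour square planar over tetrahedral. → square planar.
For [Cu(CN)4]^3-: Ligand charges: each cyanide is −1. With an overall charge of −3 the copper centre must be in the +1 oxidation state. Copper is a group-11 element; Cu(I) is therefore d¹⁰. A d¹⁰ ion has no crystal-field stabilisation preference between square planar and tetrahedral, so four ligands adopt the sterically favoured tetrahedral geometry. → tetrahedral.

[Cu(CN)4]^3-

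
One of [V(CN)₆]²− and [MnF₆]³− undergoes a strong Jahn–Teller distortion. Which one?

[V(CN)₆]²−: Summing ligand charges against the −2 overall charge gives an oxidation state of +4 for vanadium. Vanadium is a group-5 element; V(IV) is therefore d¹. The d¹ configuration leaves the e_g set evenly filled (or empty) — no strong Jahn–Teller driving force.
[MnF₆]³−: Summing ligand charges against the −3 overall charge gives an oxidation state of +3 for manganese. Group 7 minus oxidation state 3 gives a d⁴ configuration. Fluoride is a weak-field ligand for a first-row metal, so the complex is high-spin. The t₂g³e_g¹ (high-spin) configuration has an unevenly filled e_g set; the Jahn–Teller theorem predicts a tetragonal distortion (typically axial elongation) to lift the degeneracy.

[MnF₆]³−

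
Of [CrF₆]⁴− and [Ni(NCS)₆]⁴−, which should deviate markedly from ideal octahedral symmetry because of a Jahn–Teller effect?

[CrF₆]⁴−

[CrF₆]⁴−: Summing ligand charges against the −4 overall charge gives an oxidation state of +2 for chromium. Group 6 minus oxidation state 2 gives a d⁴ configuration. Fluoride is a weak-field ligand for a first-row metal, so the complex is high-spin. The t₂g³e_g¹ (high-spin) configuration has an unevenly filled e_g set; the Jahn–Teller theorem predicts a tetragonal distortion (typically axial elongation) to lift the degeneracy.
[Ni(NCS)₆]⁴−: Summing ligand charges against the −4 overall charge gives an oxidation state of +2 for nickel. Nickel is a group-10 element; Ni(II) is therefore d⁸. The d⁸ configuration leaves the e_g set evenly filled (or empty) — no strong Jahn–Teller driving force.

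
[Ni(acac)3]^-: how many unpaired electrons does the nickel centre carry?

Each acetylacetonate is −1; balancing the −1 overall charge requires Ni(II).
Ni sits in group 10, so the d-electron count is 10 − 2 = 8.
Counting donor atoms: 3×acetylacetonate (bidentate) → 6 donors. Coordination number = 6.
In an octahedral field the d⁸ configuration is t₂g⁶e_g² (only one arrangement possible), giving 2 unpaired electrons.

2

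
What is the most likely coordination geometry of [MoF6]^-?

octahedral

Ligand charges: each fluoride is −1. With an overall charge of −1 the molybdenum centre must be in the +5 oxidation state.
Mo sits in group 6, so the d-electron count is 6 − 5 = 1.
Coordination number: 6.
Six donors around a single metal centre give an octahedral coordination sphere.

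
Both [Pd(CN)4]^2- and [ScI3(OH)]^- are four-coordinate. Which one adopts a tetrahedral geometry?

For [Pd(CN)4]^2-: Summing ligand charges against the −2 overall charge gives an oxidation state of +2 for palladium. Palladium is a group-10 element; Pd(II) is therefore d⁸. A 4d d⁸ ion has a large crystal-field splitting; square planar leaves the high-energy d_{x²−y²} orbital empty and maximises CFSE. → square planar.
For [ScI3(OH)]^-: Ligand charges: each iodide is −1; each hydroxide is −1. With an overall charge of −1 the scandium centre must be in the +3 oxidation state. Scandium is a group-3 element; Sc(III) is therefore d⁰. A d⁰ ion has no crystal-field stabilisation preference between square planar and tetrahedral, so four ligands adopt the sterically favoured tetrahedral geometry. → tetrahedral.

[ScI3(OH)]^-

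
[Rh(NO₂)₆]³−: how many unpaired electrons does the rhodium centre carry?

0

Ligand charges: each nitro (N-bound nitrite) is −1. With an overall charge of −3 the rhodium centre must be in the +3 oxidation state.
Group 9 minus oxidation state 3 gives a d⁶ configuration.
The spin state decides the count: a 4d ion has a large Δₒ and is invariably low-spin.
An octahedral low-spin d⁶ ion is t₂g⁶e_g⁰, giving 0 unpaired electrons.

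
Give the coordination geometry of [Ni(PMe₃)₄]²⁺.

square planar

Ligand charges: trimethylphosphine is neutral. With an overall charge of +2 the nickel centre must be in the +2 oxidation state.
Nickel is a group-10 element; Ni(II) is therefore d⁸.
With 4 monodentate ligands the coordination number is 4.
Trimethylphosphine is a strong-field ligand (high in the spectrochemical series).
A 3d d⁸ ion with strong-field ligands gains enough CFSE to favour square planar over tetrahedral.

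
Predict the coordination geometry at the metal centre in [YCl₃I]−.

tetrahedral

Summing ligand charges against the −1 overall charge gives an oxidation state of +3 for yttrium.
Y sits in group 3, so the d-electron count is 3 − 3 = 0.
With 4 monodentate ligands the coordination number is 4.
A d⁰ ion has no crystal-field stabilisation preference between square planar and tetrahedral, so four ligands adopt the sterically favoured tetrahedral geometry.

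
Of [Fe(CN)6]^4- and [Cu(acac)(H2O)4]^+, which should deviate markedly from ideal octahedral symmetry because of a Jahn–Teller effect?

[Fe(CN)6]^4-: Each cyanide is −1; balancing the −4 overall charge requires Fe(II). Group 8 minus oxidation state 2 gives a d⁶ configuration. Cyanide is a strong-field ligand (high in the spectrochemical series) for a first-row metal, so the complex is low-spin. The d⁶ configuration leaves the e_g set evenly filled (or empty) — no strong Jahn–Teller driving force.
[Cu(acac)(H2O)4]^+: Each acetylacetonate is −1; water is neutral; balancing the +1 overall charge requires Cu(II). Cu sits in group 11, so the d-electron count is 11 − 2 = 9. The t₂g⁶e_g³ configuration has an unevenly filled e_g set; the Jahn–Teller theorem predicts a tetragonal distortion (typically axial elongation) to lift the degeneracy.

[Cu(acac)(H2O)4]^+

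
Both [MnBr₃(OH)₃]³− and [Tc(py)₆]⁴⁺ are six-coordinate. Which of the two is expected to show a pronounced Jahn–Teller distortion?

[MnBr₃(OH)₃]³−

[MnBr₃(OH)₃]³−: Each bromide is −1; each hydroxide is −1; balancing the −3 overall charge requires Mn(III). Manganese is a group-7 element; Mn(III) is therefore d⁴. Bromide and hydroxide are weak-field ligands for a first-row metal, so the complex is high-spin. The t₂g³e_g¹ (high-spin) configuration has an unevenly filled e_g set; the Jahn–Teller theorem predicts a tetragonal distortion (typically axial elongation) to lift the degeneracy.
[Tc(py)₆]⁴⁺: Summing ligand charges against the +4 overall charge gives an oxidation state of +4 for technetium. Technetium is a group-7 element; Tc(IV) is therefore d³. The d³ configuration leaves the e_g set evenly filled (or empty) — no strong Jahn–Teller driving force.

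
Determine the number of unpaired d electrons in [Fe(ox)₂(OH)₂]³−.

Ligand charges: each oxalate is −2; each hydroxide is −1. With an overall charge of −3 the iron centre must be in the +3 oxidation state.
Group 8 minus oxidation state 3 gives a d⁵ configuration.
Counting donor atoms: 2×oxalate (bidentate) → 4 donors; 2×hydroxide (monodentate) → 2 donors. Coordination number = 6.
The spin state decides the count: Hydroxide and oxalate are weak-field ligands for a first-row metal, so the complex is high-spin.
An octahedral high-spin d⁵ ion is t₂g³e_g², giving 5 unpaired electrons.

5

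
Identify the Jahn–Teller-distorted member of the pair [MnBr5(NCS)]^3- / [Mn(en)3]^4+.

[MnBr5(NCS)]^3-: Ligand charges: each bromide is −1; each isothiocyanate is −1. With an overall charge of −3 the manganese centre must be in the +3 oxidation state. Group 7 minus oxidation state 3 gives a d⁴ configuration. Bromide and isothiocyanate are weak-field ligands for a first-row metal, so the complex is high-spin. The t₂g³e_g¹ (high-spin) configuration has an unevenly filled e_g set; the Jahn–Teller theorem predicts a tetragonal distortion (typically axial elongation) to lift the degeneracy.
[Mn(en)3]^4+: Ethylenediamine is neutral; balancing the +4 overall charge requires Mn(IV). Manganese is a group-7 element; Mn(IV) is therefore d³. The d³ configuration leaves the e_g set evenly filled (or empty) — no strong Jahn–Teller driving force.

[MnBr5(NCS)]^3-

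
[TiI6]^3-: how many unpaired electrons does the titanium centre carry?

Summing ligand charges against the −3 overall charge gives an oxidation state of +3 for titanium.
Ti sits in group 4, so the d-electron count is 4 − 3 = 1.
In an octahedral field the d¹ configuration is t₂g¹e_g⁰ (only one arrangement possible), giving 1 unpaired electron.

1 unpaired electron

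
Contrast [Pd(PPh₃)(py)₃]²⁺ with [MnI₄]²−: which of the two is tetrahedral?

For [Pd(PPh₃)(py)₃]²⁺: Summing ligand charges against the +2 overall charge gives an oxidation state of +2 for palladium. Palladium is a group-10 element; Pd(II) is therefore d⁸. A 4d d⁸ ion has a large crystal-field splitting; square planar leaves the high-energy d_{x²−y²} orbital empty and maximises CFSE. → square planar.
For [MnI₄]²−: Ligand charges: each iodide is −1. With an overall charge of −2 the manganese centre must be in the +2 oxidation state. Manganese is a group-7 element; Mn(II) is therefore d⁵. A high-spin d⁵ ion has zero CFSE in either geometry, so four ligands adopt the sterically favoured tetrahedral geometry. → tetrahedral.

[MnI₄]²−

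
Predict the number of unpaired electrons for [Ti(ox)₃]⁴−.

2 unpaired electrons

Each oxalate is −2; balancing the −4 overall charge requires Ti(II).
Titanium is a group-4 element; Ti(II) is therefore d².
Counting donor atoms: 3×oxalate (bidentate) → 6 donors. Coordination number = 6.
In an octahedral field the d² configuration is t₂g²e_g⁰ (only one arrangement possible), giving 2 unpaired electrons.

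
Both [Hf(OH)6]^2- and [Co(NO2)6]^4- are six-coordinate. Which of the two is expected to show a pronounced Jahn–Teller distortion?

[Co(NO2)6]^4-

[Hf(OH)6]^2-: Ligand charges: each hydroxide is −1. With an overall charge of −2 the hafnium centre must be in the +4 oxidation state. Group 4 minus oxidation state 4 gives a d⁰ configuration. The d⁰ configuration leaves the e_g set evenly filled (or empty) — no strong Jahn–Teller driving force.
[Co(NO2)6]^4-: Ligand charges: each nitro (N-bound nitrite) is −1. With an overall charge of −4 the cobalt centre must be in the +2 oxidation state. Cobalt is a group-9 element; Co(II) is therefore d⁷. Nitro (N-bound nitrite) is a strong-field ligand (high in the spectrochemical series) for a first-row metal, so the complex is low-spin. The t₂g⁶e_g¹ (low-spin) configuration has an unevenly filled e_g set; the Jahn–Teller theorem predicts a tetragonal distortion (typically axial elongation) to lift the degeneracy.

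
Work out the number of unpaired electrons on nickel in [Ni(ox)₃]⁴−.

2 unpaired electrons

Summing ligand charges against the −4 overall charge gives an oxidation state of +2 for nickel.
Nickel is a group-10 element; Ni(II) is therefore d⁸.
Counting donor atoms: 3×oxalate (bidentate) → 6 donors. Coordination number = 6.
In an octahedral field the d⁸ configuration is t₂g⁶e_g² (only one arrangement possible), giving 2 unpaired electrons.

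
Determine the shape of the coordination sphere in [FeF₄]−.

tetrahedral

Each fluoride is −1; balancing the −1 overall charge requires Fe(III).
Iron is a group-8 element; Fe(III) is therefore d⁵.
With 4 monodentate ligands the coordination number is 4.
Fluoride is a weak-field ligand.
A high-spin d⁵ ion has zero CFSE in either geometry, so four ligands adopt the sterically favoured tetrahedral geometry.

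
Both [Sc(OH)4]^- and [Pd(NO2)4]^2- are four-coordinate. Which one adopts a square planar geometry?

For [Sc(OH)4]^-: Summing ligand charges against the −1 overall charge gives an oxidation state of +3 for scandium. Scandium is a group-3 element; Sc(III) is therefore d⁰. A d⁰ ion has no crystal-field stabilisation preference between square planar and tetrahedral, so four ligands adopt the sterically favoured tetrahedral geometry. → tetrahedral.
For [Pd(NO2)4]^2-: Each nitro (N-bound nitrite) is −1; balancing the −2 overall charge requires Pd(II). Pd sits in group 10, so the d-electron count is 10 − 2 = 8. A 4d d⁸ ion has a large crystal-field splitting; square planar leaves the high-energy d_{x²−y²} orbital empty and maximises CFSE. → square planar.

[Pd(NO2)4]^2-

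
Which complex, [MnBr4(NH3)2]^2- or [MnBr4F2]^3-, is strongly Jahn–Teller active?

[MnBr4(NH3)2]^2-: Each bromide is −1; ammonia is neutral; balancing the −2 overall charge requires Mn(II). Group 7 minus oxidation state 2 gives a d⁵ configuration. Bromide is a weak-field ligand for a first-row metal, so the complex is high-spin. The d⁵ configuration leaves the e_g set evenly filled (or empty) — no strong Jahn–Teller driving force.
[MnBr4F2]^3-: Summing ligand charges against the −3 overall charge gives an oxidation state of +3 for manganese. Mn sits in group 7, so the d-electron count is 7 − 3 = 4. Bromide and fluoride are weak-field ligands for a first-row metal, so the complex is high-spin. The t₂g³e_g¹ (high-spin) configuration has an unevenly filled e_g set; the Jahn–Teller theorem predicts a tetragonal distortion (typically axial elongation) to lift the degeneracy.

[MnBr4F2]^3-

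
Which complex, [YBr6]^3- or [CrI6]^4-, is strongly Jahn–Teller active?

[YBr6]^3-: Summing ligand charges against the −3 overall charge gives an oxidation state of +3 for yttrium. Group 3 minus oxidation state 3 gives a d⁰ configuration. The d⁰ configuration leaves the e_g set evenly filled (or empty) — no strong Jahn–Teller driving force.
[CrI6]^4-: Ligand charges: each iodide is −1. With an overall charge of −4 the chromium centre must be in the +2 oxidation state. Cr sits in group 6, so the d-electron count is 6 − 2 = 4. Iodide is a weak-field ligand for a first-row metal, so the complex is high-spin. The t₂g³e_g¹ (high-spin) configuration has an unevenly filled e_g set; the Jahn–Teller theorem predicts a tetragonal distortion (typically axial elongation) to lift the degeneracy.

[CrI6]^4-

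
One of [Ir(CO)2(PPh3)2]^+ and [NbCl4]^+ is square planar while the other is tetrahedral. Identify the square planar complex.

For [Ir(CO)2(PPh3)2]^+: Carbonyl is neutral; triphenylphosphine is neutral; balancing the +1 overall charge requires Ir(I). Group 9 minus oxidation state 1 gives a d⁸ configuration. A 5d d⁸ ion has a large crystal-field splitting; square planar leaves the high-energy d_{x²−y²} orbital empty and maximises CFSE. → square planar.
For [NbCl4]^+: Summing ligand charges against the +1 overall charge gives an oxidation state of +5 for niobium. Group 5 minus oxidation state 5 gives a d⁰ configuration. A d⁰ ion has no crystal-field stabilisation preference between square planar and tetrahedral, so four ligands adopt the sterically favoured tetrahedral geometry. → tetrahedral.

[Ir(CO)2(PPh3)2]^+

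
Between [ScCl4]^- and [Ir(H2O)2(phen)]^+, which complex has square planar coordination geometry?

[Ir(H2O)2(phen)]^+

For [ScCl4]^-: Each chloride is −1; balancing the −1 overall charge requires Sc(III). Group 3 minus oxidation state 3 gives a d⁰ configuration. A d⁰ ion has no crystal-field stabilisation preference between square planar and tetrahedral, so four ligands adopt the sterically favoured tetrahedral geometry. → tetrahedral.
For [Ir(H2O)2(phen)]^+: Water is neutral; 1,10-phenanthroline is neutral; balancing the +1 overall charge requires Ir(I). Group 9 minus oxidation state 1 gives a d⁸ configuration. A 5d d⁸ ion has a large crystal-field splitting; square planar leaves the high-energy d_{x²−y²} orbital empty and maximises CFSE. → square planar.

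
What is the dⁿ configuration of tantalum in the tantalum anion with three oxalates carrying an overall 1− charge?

Each oxalate is −2; balancing the −1 overall charge requires Ta(V).
Tantalum is a group-5 element; Ta(V) is therefore d⁰.

d0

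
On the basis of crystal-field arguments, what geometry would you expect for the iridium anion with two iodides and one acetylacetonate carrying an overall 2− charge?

Each iodide is −1; each acetylacetonate is −1; balancing the −2 overall charge requires Ir(I).
Ir sits in group 9, so the d-electron count is 9 − 1 = 8.
Counting donor atoms: 2×iodide (monodentate) → 2 donors; 1×acetylacetonate (bidentate) → 2 donors. Coordination number = 4.
A 5d d⁸ ion has a large crystal-field splitting; square planar leaves the high-energy d_{x²−y²} orbital empty and maximises CFSE.

square planar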